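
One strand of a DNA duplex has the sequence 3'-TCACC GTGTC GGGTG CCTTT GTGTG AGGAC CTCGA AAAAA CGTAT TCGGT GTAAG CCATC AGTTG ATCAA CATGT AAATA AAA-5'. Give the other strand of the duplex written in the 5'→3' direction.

5'-AGTGGCACAGCCCACGGAAACACACTCCTGGAGCTTTTTTGCATAAGCCACATTCGGTAGTCAACTAGTTGTACATTTATTTT-3'

The strand is given 3'→5', so its complement runs 5'→3' in the same left-to-right order: pair each base A↔T, G↔C.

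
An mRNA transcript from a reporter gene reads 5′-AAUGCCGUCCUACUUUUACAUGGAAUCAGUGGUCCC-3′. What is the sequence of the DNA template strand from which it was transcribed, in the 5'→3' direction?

Replace U with T to get the coding DNA strand: AATGCCGTCCTACTTTTACATGGAATCAGTGGTCCC. The template strand is its reverse complement (complement TTACGGCAGGATGAAAATGTACCTTAGTCACCAGGG, then reverse).

5'-GGGACCACTGATTCCATGTAAAAGTAGGACGGCATT-3'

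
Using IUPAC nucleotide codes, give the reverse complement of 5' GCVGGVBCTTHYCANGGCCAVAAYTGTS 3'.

5'-SACARTTBTGGCCNTGRDAAGVBCCBGC-3'

Standard pairs A↔T, G↔C; ambiguity codes pair Y↔R, S↔S, B↔V, H↔D, N↔N. Complement (CGBCCBVGAADRGTNCCGGTBTTRACAS), then reverse for 5'→3'.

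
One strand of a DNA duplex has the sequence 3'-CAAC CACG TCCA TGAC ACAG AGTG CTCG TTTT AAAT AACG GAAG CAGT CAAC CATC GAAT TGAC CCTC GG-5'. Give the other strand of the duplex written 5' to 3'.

5'-GTTGGTGCAGGTACTGTGTCTCACGAGCAAAATTTATTGCCTTCGTCAGTTGGTAGCTTAACTGGGAGCC-3'

The strand is given 3'→5', so its complement runs 5'→3' in the same left-to-right order: pair each base A↔T, G↔C.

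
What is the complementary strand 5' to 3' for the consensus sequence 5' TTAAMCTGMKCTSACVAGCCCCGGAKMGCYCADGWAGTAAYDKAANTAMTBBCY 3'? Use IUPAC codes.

Standard pairs A↔T, G↔C; ambiguity codes pair Y↔R, M↔K, W↔W, S↔S, B↔V, D↔H, N↔N. Complement (AATTKGACKMGASTGBTCGGGGCCTMKCGRGTHCWTCATTRHMTTNATKAVVGR), then reverse for 5'→3'.

5'-RGVVAKTANTTMHRTTACTWCHTGRGCKMTCCGGGGCTBGTSAGMKCAGKTTAA-3'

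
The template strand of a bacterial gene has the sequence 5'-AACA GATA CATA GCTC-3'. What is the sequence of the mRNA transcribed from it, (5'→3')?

RNA polymerase reads the template 3'→5' and synthesizes mRNA 5'→3' by base-pairing (A→U, T→A, G↔C). The complement of the template is TTGTCTATGTATCGAG; antiparallel, so 5'→3' the coding strand is GAGCTATGTATCTGTT. Replace T with U for the mRNA.

5'-GAGCUAUGUAUCUGUU-3'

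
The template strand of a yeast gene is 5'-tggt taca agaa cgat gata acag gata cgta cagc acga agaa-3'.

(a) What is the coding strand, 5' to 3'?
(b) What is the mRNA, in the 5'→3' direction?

(a) The coding strand is the reverse complement of the template: complement ACCAATGTTCTTGCTACTATTGTCCTATGCATGTCGTGCTTCTT, then reverse.
(b) mRNA has the coding-strand sequence with T→U.

(a) 5'-TTCTTCGTGCTGTACGTATCCTGTTATCATCGTTCTTGTAACCA-3'
(b) 5'-UUCUUCGUGCUGUACGUAUCCUGUUAUCAUCGUUCUUGUAACCA-3'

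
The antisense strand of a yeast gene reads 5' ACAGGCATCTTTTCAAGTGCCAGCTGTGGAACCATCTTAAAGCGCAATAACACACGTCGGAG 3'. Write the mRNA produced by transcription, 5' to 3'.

5'-CUCCGACGUGUGUUAUUGCGCUUUAAGAUGGUUCCACAGCUGGCACUUGAAAAGAUGCCUGU-3'

The mRNA has the sequence of the coding strand (reverse complement of the template) with T→U. Reverse complement of ACAGGCATCTTTTCAAGTGCCAGCTGTGGAACCATCTTAAAGCGCAATAACACACGTCGGAG is CTCCGACGTGTGTTATTGCGCTTTAAGATGGTTCCACAGCTGGCACTTGAAAAGATGCCTGT; then T→U.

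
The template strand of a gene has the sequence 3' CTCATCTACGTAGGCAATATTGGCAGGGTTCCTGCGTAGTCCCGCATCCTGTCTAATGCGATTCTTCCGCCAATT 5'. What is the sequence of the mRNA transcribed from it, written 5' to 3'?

Reading the template 3'→5' as shown, RNA polymerase pairs each base (A→U, T→A, G↔C) to build mRNA 5'→3' directly.

5'-GAGUAGAUGCAUCCGUUAUAACCGUCCCAAGGACGCAUCAGGGCGUAGGACAGAUUACGCUAAGAAGGCGGUUAA-3'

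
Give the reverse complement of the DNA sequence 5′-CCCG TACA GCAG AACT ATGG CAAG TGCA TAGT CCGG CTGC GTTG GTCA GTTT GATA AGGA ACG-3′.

5'-CGTTCCTTATCAAACTGACCAACGCAGCCGGACTATGCACTTGCCATAGTTCTGCTGTACGGG-3'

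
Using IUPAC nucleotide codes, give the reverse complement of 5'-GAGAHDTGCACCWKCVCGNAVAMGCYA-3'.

Standard pairs A↔T, G↔C; ambiguity codes pair Y↔R, M↔K, W↔W, D↔H, V↔B, N↔N. Complement (CTCTDHACGTGGWMGBGCNTBTKCGRT), then reverse for 5'→3'.

5'-TRGCKTBTNCGBGMWGGTGCAHDTCTC-3'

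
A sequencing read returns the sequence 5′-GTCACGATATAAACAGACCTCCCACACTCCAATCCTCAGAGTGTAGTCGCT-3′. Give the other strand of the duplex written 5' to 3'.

Pairing A↔T and G↔C gives CAGTGCTATATTTGTCTGGAGGGTGTGAGGTTAGGAGTCTCACATCAGCGA, running 3'→5'. Reverse for the 5'→3' convention.

5'-AGCGACTACACTCTGAGGATTGGAGTGTGGGAGGTCTGTTTATATCGTGAC-3'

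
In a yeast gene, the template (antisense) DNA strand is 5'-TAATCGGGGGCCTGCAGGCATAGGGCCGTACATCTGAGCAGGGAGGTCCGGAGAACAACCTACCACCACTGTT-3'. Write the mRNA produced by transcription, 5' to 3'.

5'-AACAGUGGUGGUAGGUUGUUCUCCGGACCUCCCUGCUCAGAUGUACGGCCCUAUGCCUGCAGGCCCCCGAUUA-3'

RNA polymerase reads the template 3'→5' and synthesizes mRNA 5'→3' by base-pairing (A→U, T→A, G↔C). The complement of the template is ATTAGCCCCCGGACGTCCGTATCCCGGCATGTAGACTCGTCCCTCCAGGCCTCTTGTTGGATGGTGGTGACAA; antiparallel, so 5'→3' the coding strand is AACAGTGGTGGTAGGTTGTTCTCCGGACCTCCCTGCTCAGATGTACGGCCCTATGCCTGCAGGCCCCCGATTA. Replace T with U for the mRNA.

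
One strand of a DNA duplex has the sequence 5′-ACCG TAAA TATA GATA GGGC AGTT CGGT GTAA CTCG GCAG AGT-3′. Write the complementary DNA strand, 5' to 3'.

5'-ACTCTGCCGAGTTACACCGAACTGCCCTATCTATATTTACGGT-3'

Pairing A↔T and G↔C gives TGGCATTTATATCTATCCCGTCAAGCCACATTGAGCCGTCTCA, running 3'→5'. Reverse for the 5'→3' convention.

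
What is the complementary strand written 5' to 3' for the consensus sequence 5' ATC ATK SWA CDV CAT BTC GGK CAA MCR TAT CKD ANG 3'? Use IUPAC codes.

Standard pairs A↔T, G↔C; ambiguity codes pair R↔Y, M↔K, W↔W, S↔S, B↔V, D↔H, N↔N. Complement (TAGTAMSWTGHBGTAVAGCCMGTTKGYATAGMHTNC), then reverse for 5'→3'.

5′-CNTHMGATAYGKTTGMCCGAVATGBHGTWSMATGAT-3′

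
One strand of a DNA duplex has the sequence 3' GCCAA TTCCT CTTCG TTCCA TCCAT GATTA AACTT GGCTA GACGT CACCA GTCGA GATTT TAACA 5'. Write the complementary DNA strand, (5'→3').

5'-CGGTTAAGGAGAAGCAAGGTAGGTACTAATTTGAACCGATCTGCAGTGGTCAGCTCTAAAATTGT-3'

The strand is given 3'→5', so its complement runs 5'→3' in the same left-to-right order: pair each base A↔T, G↔C.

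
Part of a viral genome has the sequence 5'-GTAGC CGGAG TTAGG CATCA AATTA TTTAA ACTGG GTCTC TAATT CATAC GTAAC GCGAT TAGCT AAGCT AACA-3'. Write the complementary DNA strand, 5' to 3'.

5'-TGTTAGCTTAGCTAATCGCGTTACGTATGAATTAGAGACCCAGTTTAAATAATTTGATGCCTAACTCCGGCTAC-3'

The complement of GTAGCCGGAGTTAGGCATCAAATTATTTAAACTGGGTCTCTAATTCATACGTAACGCGATTAGCTAAGCTAACA is CATCGGCCTCAATCCGTAGTTTAATAAATTTGACCCAGAGATTAAGTATGCATTGCGCTAATCGATTCGATTGT (A↔T, G↔C). DNA strands are antiparallel, so the complementary strand runs 3'→5'; reversing gives the 5'→3' form.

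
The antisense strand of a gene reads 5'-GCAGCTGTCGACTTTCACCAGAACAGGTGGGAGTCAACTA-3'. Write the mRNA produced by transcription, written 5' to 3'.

RNA polymerase reads the template 3'→5' and synthesizes mRNA 5'→3' by base-pairing (A→U, T→A, G↔C). The complement of the template is CGTCGACAGCTGAAAGTGGTCTTGTCCACCCTCAGTTGAT; antiparallel, so 5'→3' the coding strand is TAGTTGACTCCCACCTGTTCTGGTGAAAGTCGACAGCTGC. Replace T with U for the mRNA.

5′-UAGUUGACUCCCACCUGUUCUGGUGAAAGUCGACAGCUGC-3′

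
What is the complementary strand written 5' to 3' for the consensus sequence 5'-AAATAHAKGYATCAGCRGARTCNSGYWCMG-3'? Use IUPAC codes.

5′-CKGWRCSNGAYTCYGCTGATRCMTDTATTT-3′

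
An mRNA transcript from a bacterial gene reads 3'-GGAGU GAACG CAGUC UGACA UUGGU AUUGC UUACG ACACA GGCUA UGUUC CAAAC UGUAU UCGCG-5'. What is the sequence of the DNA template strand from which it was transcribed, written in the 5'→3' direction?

5′-CCTCACTTGCGTCAGACTGTAACCATAACGAATGCTGTGTCCGATACAAGGTTTGACATAAGCGC-3′

Written 5'→3' the mRNA is GCGCUUAUGUCAAACCUUGUAUCGGACACAGCAUUCGUUAUGGUUACAGUCUGACGCAAGUGAGG, so the coding DNA strand is GCGCTTATGTCAAACCTTGTATCGGACACAGCATTCGTTATGGTTACAGTCTGACGCAAGTGAGG. The template is its reverse complement.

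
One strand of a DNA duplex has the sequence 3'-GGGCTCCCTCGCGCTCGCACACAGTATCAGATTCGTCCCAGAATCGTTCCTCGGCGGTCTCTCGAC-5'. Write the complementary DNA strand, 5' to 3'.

The strand is given 3'→5', so its complement runs 5'→3' in the same left-to-right order: pair each base A↔T, G↔C.

5'-CCCGAGGGAGCGCGAGCGTGTGTCATAGTCTAAGCAGGGTCTTAGCAAGGAGCCGCCAGAGAGCTG-3'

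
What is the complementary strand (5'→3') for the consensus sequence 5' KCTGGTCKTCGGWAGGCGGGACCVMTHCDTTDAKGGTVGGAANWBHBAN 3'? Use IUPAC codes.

5'-NTVDVWNTTCCBACCMTHAAHGDAKBGGTCCCGCCTWCCGAMGACCAGM-3'

Standard pairs A↔T, G↔C; ambiguity codes pair M↔K, W↔W, B↔V, D↔H, N↔N. Complement (MGACCAGMAGCCWTCCGCCCTGGBKADGHAAHTMCCABCCTTNWVDVTN), then reverse for 5'→3'.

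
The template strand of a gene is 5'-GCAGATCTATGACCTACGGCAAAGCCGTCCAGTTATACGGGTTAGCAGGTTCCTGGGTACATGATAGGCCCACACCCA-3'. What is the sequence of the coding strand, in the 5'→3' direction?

5'-TGGGTGTGGGCCTATCATGTACCCAGGAACCTGCTAACCCGTATAACTGGACGGCTTTGCCGTAGGTCATAGATCTGC-3'

The coding strand is complementary and antiparallel to the template: take the complement (A↔T, G↔C) and reverse.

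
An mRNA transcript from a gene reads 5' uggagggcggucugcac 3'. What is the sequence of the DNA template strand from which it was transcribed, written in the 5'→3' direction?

5'-GTGCAGACCGCCCTCCA-3'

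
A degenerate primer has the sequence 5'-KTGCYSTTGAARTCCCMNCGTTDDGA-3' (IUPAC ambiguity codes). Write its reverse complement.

Standard pairs A↔T, G↔C; ambiguity codes pair R↔Y, M↔K, S↔S, D↔H, N↔N. Complement (MACGRSAACTTYAGGGKNGCAAHHCT), then reverse for 5'→3'.

5′-TCHHAACGNKGGGAYTTCAASRGCAM-3′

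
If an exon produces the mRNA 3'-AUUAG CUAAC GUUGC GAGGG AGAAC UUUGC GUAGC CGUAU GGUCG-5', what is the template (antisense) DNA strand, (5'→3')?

5'-TAATCGATTGCAACGCTCCCTCTTGAAACGCATCGGCATACCAGC-3'

Written 5'→3' the mRNA is GCUGGUAUGCCGAUGCGUUUCAAGAGGGAGCGUUGCAAUCGAUUA, so the coding DNA strand is GCTGGTATGCCGATGCGTTTCAAGAGGGAGCGTTGCAATCGATTA. The template is its reverse complement.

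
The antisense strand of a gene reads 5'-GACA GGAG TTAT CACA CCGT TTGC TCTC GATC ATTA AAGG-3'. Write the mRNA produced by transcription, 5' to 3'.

The mRNA has the sequence of the coding strand (reverse complement of the template) with T→U. Reverse complement of GACAGGAGTTATCACACCGTTTGCTCTCGATCATTAAAGG is CCTTTAATGATCGAGAGCAAACGGTGTGATAACTCCTGTC; then T→U.

5'-CCUUUAAUGAUCGAGAGCAAACGGUGUGAUAACUCCUGUC-3'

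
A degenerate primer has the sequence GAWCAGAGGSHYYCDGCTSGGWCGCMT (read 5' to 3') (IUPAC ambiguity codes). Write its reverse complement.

Standard pairs A↔T, G↔C; ambiguity codes pair Y↔R, M↔K, W↔W, S↔S, D↔H. Complement (CTWGTCTCCSDRRGHCGASCCWGCGKA), then reverse for 5'→3'.

5'-AKGCGWCCSAGCHGRRDSCCTCTGWTC-3'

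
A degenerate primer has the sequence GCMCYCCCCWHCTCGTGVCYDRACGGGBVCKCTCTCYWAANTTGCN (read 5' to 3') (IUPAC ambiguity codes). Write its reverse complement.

Standard pairs A↔T, G↔C; ambiguity codes pair R↔Y, M↔K, W↔W, B↔V, D↔H, N↔N. Complement (CGKGRGGGGWDGAGCACBGRHYTGCCCVBGMGAGAGRWTTNAACGN), then reverse for 5'→3'.

5'-NGCAANTTWRGAGAGMGBVCCCGTYHRGBCACGAGDWGGGGRGKGC-3'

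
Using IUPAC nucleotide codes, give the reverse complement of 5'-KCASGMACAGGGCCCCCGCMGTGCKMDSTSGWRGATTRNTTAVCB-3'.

5'-VGBTAANYAATCYWCSASHKMGCACKGCGGGGGCCCTGTKCSTGM-3'

Standard pairs A↔T, G↔C; ambiguity codes pair R↔Y, M↔K, W↔W, S↔S, B↔V, D↔H, N↔N. Complement (MGTSCKTGTCCCGGGGGCGKCACGMKHSASCWYCTAAYNAATBGV), then reverse for 5'→3'.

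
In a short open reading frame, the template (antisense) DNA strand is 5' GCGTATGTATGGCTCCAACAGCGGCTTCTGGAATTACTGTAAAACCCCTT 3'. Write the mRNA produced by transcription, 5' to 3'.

5'-AAGGGGUUUUACAGUAAUUCCAGAAGCCGCUGUUGGAGCCAUACAUACGC-3'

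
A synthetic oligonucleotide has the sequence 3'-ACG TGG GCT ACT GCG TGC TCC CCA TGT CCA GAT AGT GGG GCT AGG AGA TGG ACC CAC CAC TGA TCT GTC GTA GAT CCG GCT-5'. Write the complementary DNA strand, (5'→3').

5′-TGCACCCGATGACGCACGAGGGGTACAGGTCTATCACCCCGATCCTCTACCTGGGTGGTGACTAGACAGCATCTAGGCCGA-3′

The strand is given 3'→5', so its complement runs 5'→3' in the same left-to-right order: pair each base A↔T, G↔C.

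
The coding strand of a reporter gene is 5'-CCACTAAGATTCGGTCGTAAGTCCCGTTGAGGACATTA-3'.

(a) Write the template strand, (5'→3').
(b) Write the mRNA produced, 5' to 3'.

(a) The template strand is the reverse complement of the coding strand: complement GGTGATTCTAAGCCAGCATTCAGGGCAACTCCTGTAAT, then reverse.
(b) mRNA matches the coding strand with T→U.

(a) 5'-TAATGTCCTCAACGGGACTTACGACCGAATCTTAGTGG-3'
(b) 5′-CCACUAAGAUUCGGUCGUAAGUCCCGUUGAGGACAUUA-3′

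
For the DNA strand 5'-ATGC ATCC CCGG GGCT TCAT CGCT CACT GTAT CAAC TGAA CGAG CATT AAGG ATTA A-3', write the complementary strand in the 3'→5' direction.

Base-pairing A↔T, G↔C gives the complement. The complementary strand is antiparallel, so paired with a 5'→3' strand it runs 3'→5'.

3'-TACGTAGGGGCCCCGAAGTAGCGAGTGACATAGTTGACTTGCTCGTAATTCCTAATT-5'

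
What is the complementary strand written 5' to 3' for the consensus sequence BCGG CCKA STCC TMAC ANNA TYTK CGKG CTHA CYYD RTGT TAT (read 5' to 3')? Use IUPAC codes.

5'-ATAACAYHRRGTDAGCMCGMARATNNTGTKAGGASTMGGCCGV-3'

Standard pairs A↔T, G↔C; ambiguity codes pair R↔Y, M↔K, S↔S, B↔V, D↔H, N↔N. Complement (VGCCGGMTSAGGAKTGTNNTARAMGCMCGADTGRRHYACAATA), then reverse for 5'→3'.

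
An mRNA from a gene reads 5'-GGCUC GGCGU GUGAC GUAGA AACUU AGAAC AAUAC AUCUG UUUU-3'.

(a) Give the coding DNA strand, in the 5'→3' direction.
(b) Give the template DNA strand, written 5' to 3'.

(a) The coding strand matches the mRNA with U→T.
(b) The template strand is the reverse complement of the coding strand.

(a) 5'-GGCTCGGCGTGTGACGTAGAAACTTAGAACAATACATCTGTTTT-3'
(b) 5'-AAAACAGATGTATTGTTCTAAGTTTCTACGTCACACGCCGAGCC-3'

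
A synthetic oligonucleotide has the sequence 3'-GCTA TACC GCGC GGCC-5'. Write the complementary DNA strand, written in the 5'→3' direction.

The strand is given 3'→5', so its complement runs 5'→3' in the same left-to-right order: pair each base A↔T, G↔C.

5′-CGATATGGCGCGCCGG-3′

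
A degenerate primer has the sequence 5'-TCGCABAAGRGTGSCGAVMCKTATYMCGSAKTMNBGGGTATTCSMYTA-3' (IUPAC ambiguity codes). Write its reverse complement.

Standard pairs A↔T, G↔C; ambiguity codes pair R↔Y, M↔K, S↔S, B↔V, N↔N. Complement (AGCGTVTTCYCACSGCTBKGMATARKGCSTMAKNVCCCATAAGSKRAT), then reverse for 5'→3'.

5'-TARKSGAATACCCVNKAMTSCGKRATAMGKBTCGSCACYCTTVTGCGA-3'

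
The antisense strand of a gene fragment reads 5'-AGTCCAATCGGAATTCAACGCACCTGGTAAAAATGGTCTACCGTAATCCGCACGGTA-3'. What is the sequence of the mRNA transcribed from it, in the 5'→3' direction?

The mRNA has the sequence of the coding strand (reverse complement of the template) with T→U. Reverse complement of AGTCCAATCGGAATTCAACGCACCTGGTAAAAATGGTCTACCGTAATCCGCACGGTA is TACCGTGCGGATTACGGTAGACCATTTTTACCAGGTGCGTTGAATTCCGATTGGACT; then T→U.

5'-UACCGUGCGGAUUACGGUAGACCAUUUUUACCAGGUGCGUUGAAUUCCGAUUGGACU-3'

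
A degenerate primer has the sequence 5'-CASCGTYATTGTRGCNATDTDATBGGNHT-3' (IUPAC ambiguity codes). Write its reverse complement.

5'-ADNCCVATHAHATNGCYACAATRACGSTG-3'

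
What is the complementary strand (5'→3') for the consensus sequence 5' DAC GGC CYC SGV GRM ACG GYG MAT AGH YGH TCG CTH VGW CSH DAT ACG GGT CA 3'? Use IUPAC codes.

5′-TGACCCGTATHDSGWCBDAGCGADCRDCTATKCRCCGTKYCBCSGRGGCCGTH-3′

Standard pairs A↔T, G↔C; ambiguity codes pair R↔Y, M↔K, W↔W, S↔S, D↔H, V↔B. Complement (HTGCCGGRGSCBCYKTGCCRCKTATCDRCDAGCGADBCWGSDHTATGCCCAGT), then reverse for 5'→3'.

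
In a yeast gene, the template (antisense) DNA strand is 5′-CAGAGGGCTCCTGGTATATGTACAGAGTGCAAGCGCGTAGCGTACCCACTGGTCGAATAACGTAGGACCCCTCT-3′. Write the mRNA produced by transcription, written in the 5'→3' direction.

RNA polymerase reads the template 3'→5' and synthesizes mRNA 5'→3' by base-pairing (A→U, T→A, G↔C). The complement of the template is GTCTCCCGAGGACCATATACATGTCTCACGTTCGCGCATCGCATGGGTGACCAGCTTATTGCATCCTGGGGAGA; antiparallel, so 5'→3' the coding strand is AGAGGGGTCCTACGTTATTCGACCAGTGGGTACGCTACGCGCTTGCACTCTGTACATATACCAGGAGCCCTCTG. Replace T with U for the mRNA.

5'-AGAGGGGUCCUACGUUAUUCGACCAGUGGGUACGCUACGCGCUUGCACUCUGUACAUAUACCAGGAGCCCUCUG-3'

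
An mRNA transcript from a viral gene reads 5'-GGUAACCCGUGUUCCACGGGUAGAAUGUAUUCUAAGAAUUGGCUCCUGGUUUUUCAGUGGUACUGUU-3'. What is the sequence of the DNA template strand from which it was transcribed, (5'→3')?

Replace U with T to get the coding DNA strand: GGTAACCCGTGTTCCACGGGTAGAATGTATTCTAAGAATTGGCTCCTGGTTTTTCAGTGGTACTGTT. The template strand is its reverse complement (complement CCATTGGGCACAAGGTGCCCATCTTACATAAGATTCTTAACCGAGGACCAAAAAGTCACCATGACAA, then reverse).

5'-AACAGTACCACTGAAAAACCAGGAGCCAATTCTTAGAATACATTCTACCCGTGGAACACGGGTTACC-3'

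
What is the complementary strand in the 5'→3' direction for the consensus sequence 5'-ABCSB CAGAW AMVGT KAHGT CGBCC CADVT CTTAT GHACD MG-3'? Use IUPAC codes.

Standard pairs A↔T, G↔C; ambiguity codes pair M↔K, W↔W, S↔S, B↔V, D↔H. Complement (TVGSVGTCTWTKBCAMTDCAGCVGGGTHBAGAATACDTGHKC), then reverse for 5'→3'.

5'-CKHGTDCATAAGABHTGGGVCGACDTMACBKTWTCTGVSGVT-3'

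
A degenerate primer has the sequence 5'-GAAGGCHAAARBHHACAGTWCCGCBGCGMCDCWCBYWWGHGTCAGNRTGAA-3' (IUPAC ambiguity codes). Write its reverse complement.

Standard pairs A↔T, G↔C; ambiguity codes pair R↔Y, M↔K, W↔W, B↔V, D↔H, N↔N. Complement (CTTCCGDTTTYVDDTGTCAWGGCGVCGCKGHGWGVRWWCDCAGTCNYACTT), then reverse for 5'→3'.

5′-TTCAYNCTGACDCWWRVGWGHGKCGCVGCGGWACTGTDDVYTTTDGCCTTC-3′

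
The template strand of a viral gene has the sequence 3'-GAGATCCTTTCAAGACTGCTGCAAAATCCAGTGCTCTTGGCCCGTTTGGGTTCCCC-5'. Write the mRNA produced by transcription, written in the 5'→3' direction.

5'-CUCUAGGAAAGUUCUGACGACGUUUUAGGUCACGAGAACCGGGCAAACCCAAGGGG-3'

Reading the template 3'→5' as shown, RNA polymerase pairs each base (A→U, T→A, G↔C) to build mRNA 5'→3' directly.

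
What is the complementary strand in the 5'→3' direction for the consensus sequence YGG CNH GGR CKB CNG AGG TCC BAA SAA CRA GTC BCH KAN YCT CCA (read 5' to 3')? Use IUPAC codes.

5'-TGGAGRNTMDGVGACTYGTTSTTVGGACCTCNGVMGYCCDNGCCR-3'

Standard pairs A↔T, G↔C; ambiguity codes pair R↔Y, K↔M, S↔S, B↔V, H↔D, N↔N. Complement (RCCGNDCCYGMVGNCTCCAGGVTTSTTGYTCAGVGDMTNRGAGGT), then reverse for 5'→3'.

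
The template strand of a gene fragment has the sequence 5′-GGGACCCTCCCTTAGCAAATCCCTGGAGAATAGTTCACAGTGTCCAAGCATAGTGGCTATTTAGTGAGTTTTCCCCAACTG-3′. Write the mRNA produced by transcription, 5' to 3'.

5′-CAGUUGGGGAAAACUCACUAAAUAGCCACUAUGCUUGGACACUGUGAACUAUUCUCCAGGGAUUUGCUAAGGGAGGGUCCC-3′

The mRNA has the sequence of the coding strand (reverse complement of the template) with T→U. Reverse complement of GGGACCCTCCCTTAGCAAATCCCTGGAGAATAGTTCACAGTGTCCAAGCATAGTGGCTATTTAGTGAGTTTTCCCCAACTG is CAGTTGGGGAAAACTCACTAAATAGCCACTATGCTTGGACACTGTGAACTATTCTCCAGGGATTTGCTAAGGGAGGGTCCC; then T→U.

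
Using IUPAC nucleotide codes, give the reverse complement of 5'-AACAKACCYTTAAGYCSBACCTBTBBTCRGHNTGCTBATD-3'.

5'-HATVAGCANDCYGAVVAVAGGTVSGRCTTAARGGTMTGTT-3'

Standard pairs A↔T, G↔C; ambiguity codes pair R↔Y, K↔M, S↔S, B↔V, D↔H, N↔N. Complement (TTGTMTGGRAATTCRGSVTGGAVAVVAGYCDNACGAVTAH), then reverse for 5'→3'.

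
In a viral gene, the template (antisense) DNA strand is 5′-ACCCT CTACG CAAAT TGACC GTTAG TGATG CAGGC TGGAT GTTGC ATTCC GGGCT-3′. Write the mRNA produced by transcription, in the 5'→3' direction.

5'-AGCCCGGAAUGCAACAUCCAGCCUGCAUCACUAACGGUCAAUUUGCGUAGAGGGU-3'

RNA polymerase reads the template 3'→5' and synthesizes mRNA 5'→3' by base-pairing (A→U, T→A, G↔C). The complement of the template is TGGGAGATGCGTTTAACTGGCAATCACTACGTCCGACCTACAACGTAAGGCCCGA; antiparallel, so 5'→3' the coding strand is AGCCCGGAATGCAACATCCAGCCTGCATCACTAACGGTCAATTTGCGTAGAGGGT. Replace T with U for the mRNA.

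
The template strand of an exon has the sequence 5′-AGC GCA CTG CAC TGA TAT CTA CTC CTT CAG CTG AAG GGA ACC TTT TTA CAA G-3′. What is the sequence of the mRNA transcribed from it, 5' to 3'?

The mRNA has the sequence of the coding strand (reverse complement of the template) with T→U. Reverse complement of AGCGCACTGCACTGATATCTACTCCTTCAGCTGAAGGGAACCTTTTTACAAG is CTTGTAAAAAGGTTCCCTTCAGCTGAAGGAGTAGATATCAGTGCAGTGCGCT; then T→U.

5'-CUUGUAAAAAGGUUCCCUUCAGCUGAAGGAGUAGAUAUCAGUGCAGUGCGCU-3'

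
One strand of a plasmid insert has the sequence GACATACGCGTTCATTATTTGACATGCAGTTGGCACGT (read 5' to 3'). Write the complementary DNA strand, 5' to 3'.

The complement of GACATACGCGTTCATTATTTGACATGCAGTTGGCACGT is CTGTATGCGCAAGTAATAAACTGTACGTCAACCGTGCA (A↔T, G↔C). DNA strands are antiparallel, so the complementary strand runs 3'→5'; reversing gives the 5'→3' form.

5'-ACGTGCCAACTGCATGTCAAATAATGAACGCGTATGTC-3'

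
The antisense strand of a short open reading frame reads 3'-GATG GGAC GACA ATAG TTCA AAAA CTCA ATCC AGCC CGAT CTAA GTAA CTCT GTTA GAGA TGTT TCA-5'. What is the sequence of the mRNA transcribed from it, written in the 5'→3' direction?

5'-CUACCCUGCUGUUAUCAAGUUUUUGAGUUAGGUCGGGCUAGAUUCAUUGAGACAAUCUCUACAAAGU-3'

Reading the template 3'→5' as shown, RNA polymerase pairs each base (A→U, T→A, G↔C) to build mRNA 5'→3' directly.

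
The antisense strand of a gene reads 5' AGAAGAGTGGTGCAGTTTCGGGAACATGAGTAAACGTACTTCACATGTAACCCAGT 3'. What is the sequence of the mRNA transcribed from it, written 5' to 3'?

RNA polymerase reads the template 3'→5' and synthesizes mRNA 5'→3' by base-pairing (A→U, T→A, G↔C). The complement of the template is TCTTCTCACCACGTCAAAGCCCTTGTACTCATTTGCATGAAGTGTACATTGGGTCA; antiparallel, so 5'→3' the coding strand is ACTGGGTTACATGTGAAGTACGTTTACTCATGTTCCCGAAACTGCACCACTCTTCT. Replace T with U for the mRNA.

5′-ACUGGGUUACAUGUGAAGUACGUUUACUCAUGUUCCCGAAACUGCACCACUCUUCU-3′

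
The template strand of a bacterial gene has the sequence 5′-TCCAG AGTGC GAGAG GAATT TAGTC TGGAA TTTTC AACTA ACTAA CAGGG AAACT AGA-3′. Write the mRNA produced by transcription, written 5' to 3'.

5'-UCUAGUUUCCCUGUUAGUUAGUUGAAAAUUCCAGACUAAAUUCCUCUCGCACUCUGGA-3'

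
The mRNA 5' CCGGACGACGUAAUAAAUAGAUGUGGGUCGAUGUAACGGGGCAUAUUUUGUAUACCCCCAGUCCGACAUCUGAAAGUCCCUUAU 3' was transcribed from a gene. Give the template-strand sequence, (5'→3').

Replace U with T to get the coding DNA strand: CCGGACGACGTAATAAATAGATGTGGGTCGATGTAACGGGGCATATTTTGTATACCCCCAGTCCGACATCTGAAAGTCCCTTAT. The template strand is its reverse complement (complement GGCCTGCTGCATTATTTATCTACACCCAGCTACATTGCCCCGTATAAAACATATGGGGGTCAGGCTGTAGACTTTCAGGGAATA, then reverse).

5'-ATAAGGGACTTTCAGATGTCGGACTGGGGGTATACAAAATATGCCCCGTTACATCGACCCACATCTATTTATTACGTCGTCCGG-3'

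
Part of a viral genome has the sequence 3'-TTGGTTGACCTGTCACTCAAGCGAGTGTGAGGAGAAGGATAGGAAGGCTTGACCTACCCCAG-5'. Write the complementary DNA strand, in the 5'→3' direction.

5'-AACCAACTGGACAGTGAGTTCGCTCACACTCCTCTTCCTATCCTTCCGAACTGGATGGGGTC-3'

The strand is given 3'→5', so its complement runs 5'→3' in the same left-to-right order: pair each base A↔T, G↔C.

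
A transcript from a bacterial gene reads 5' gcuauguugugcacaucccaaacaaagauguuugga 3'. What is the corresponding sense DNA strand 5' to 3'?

5'-GCTATGTTGTGCACATCCCAAACAAAGATGTTTGGA-3'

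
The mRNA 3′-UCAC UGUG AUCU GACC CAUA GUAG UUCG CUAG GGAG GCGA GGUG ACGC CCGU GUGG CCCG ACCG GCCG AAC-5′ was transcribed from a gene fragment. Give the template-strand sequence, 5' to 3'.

5′-AGTGACACTAGACTGGGTATCATCAAGCGATCCCTCCGCTCCACTGCGGGCACACCGGGCTGGCCGGCTTG-3′

Written 5'→3' the mRNA is CAAGCCGGCCAGCCCGGUGUGCCCGCAGUGGAGCGGAGGGAUCGCUUGAUGAUACCCAGUCUAGUGUCACU, so the coding DNA strand is CAAGCCGGCCAGCCCGGTGTGCCCGCAGTGGAGCGGAGGGATCGCTTGATGATACCCAGTCTAGTGTCACT. The template is its reverse complement.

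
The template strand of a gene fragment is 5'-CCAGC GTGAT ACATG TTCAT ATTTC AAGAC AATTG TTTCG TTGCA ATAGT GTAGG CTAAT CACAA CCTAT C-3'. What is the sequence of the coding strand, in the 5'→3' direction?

5'-GATAGGTTGTGATTAGCCTACACTATTGCAACGAAACAATTGTCTTGAAATATGAACATGTATCACGCTGG-3'

The coding strand is complementary and antiparallel to the template: take the complement (A↔T, G↔C) and reverse.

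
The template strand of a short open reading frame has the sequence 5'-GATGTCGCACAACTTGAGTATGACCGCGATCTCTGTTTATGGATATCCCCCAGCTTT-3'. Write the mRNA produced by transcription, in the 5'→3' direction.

RNA polymerase reads the template 3'→5' and synthesizes mRNA 5'→3' by base-pairing (A→U, T→A, G↔C). The complement of the template is CTACAGCGTGTTGAACTCATACTGGCGCTAGAGACAAATACCTATAGGGGGTCGAAA; antiparallel, so 5'→3' the coding strand is AAAGCTGGGGGATATCCATAAACAGAGATCGCGGTCATACTCAAGTTGTGCGACATC. Replace T with U for the mRNA.

5'-AAAGCUGGGGGAUAUCCAUAAACAGAGAUCGCGGUCAUACUCAAGUUGUGCGACAUC-3'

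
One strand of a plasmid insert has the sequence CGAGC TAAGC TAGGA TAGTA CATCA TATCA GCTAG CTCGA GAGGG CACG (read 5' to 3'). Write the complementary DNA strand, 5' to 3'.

5′-CGTGCCCTCTCGAGCTAGCTGATATGATGTACTATCCTAGCTTAGCTCG-3′

The complement of CGAGCTAAGCTAGGATAGTACATCATATCAGCTAGCTCGAGAGGGCACG is GCTCGATTCGATCCTATCATGTAGTATAGTCGATCGAGCTCTCCCGTGC (A↔T, G↔C). DNA strands are antiparallel, so the complementary strand runs 3'→5'; reversing gives the 5'→3' form.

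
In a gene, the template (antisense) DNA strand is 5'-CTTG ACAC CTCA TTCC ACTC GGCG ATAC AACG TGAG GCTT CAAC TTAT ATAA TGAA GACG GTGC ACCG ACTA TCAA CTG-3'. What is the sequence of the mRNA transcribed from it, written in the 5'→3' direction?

5'-CAGUUGAUAGUCGGUGCACCGUCUUCAUUAUAUAAGUUGAAGCCUCACGUUGUAUCGCCGAGUGGAAUGAGGUGUCAAG-3'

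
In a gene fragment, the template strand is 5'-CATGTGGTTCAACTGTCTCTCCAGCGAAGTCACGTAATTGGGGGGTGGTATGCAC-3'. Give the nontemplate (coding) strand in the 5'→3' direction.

5′-GTGCATACCACCCCCCAATTACGTGACTTCGCTGGAGAGACAGTTGAACCACATG-3′

The coding strand is complementary and antiparallel to the template: take the complement (A↔T, G↔C) and reverse.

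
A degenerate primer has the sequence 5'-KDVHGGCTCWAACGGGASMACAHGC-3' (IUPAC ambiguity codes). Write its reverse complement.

5'-GCDTGTKSTCCCGTTWGAGCCDBHM-3'

Standard pairs A↔T, G↔C; ambiguity codes pair M↔K, W↔W, S↔S, D↔H, V↔B. Complement (MHBDCCGAGWTTGCCCTSKTGTDCG), then reverse for 5'→3'.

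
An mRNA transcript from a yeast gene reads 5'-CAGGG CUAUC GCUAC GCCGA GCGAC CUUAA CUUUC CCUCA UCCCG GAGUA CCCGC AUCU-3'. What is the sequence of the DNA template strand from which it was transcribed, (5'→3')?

5'-AGATGCGGGTACTCCGGGATGAGGGAAAGTTAAGGTCGCTCGGCGTAGCGATAGCCCTG-3'

Replace U with T to get the coding DNA strand: CAGGGCTATCGCTACGCCGAGCGACCTTAACTTTCCCTCATCCCGGAGTACCCGCATCT. The template strand is its reverse complement (complement GTCCCGATAGCGATGCGGCTCGCTGGAATTGAAAGGGAGTAGGGCCTCATGGGCGTAGA, then reverse).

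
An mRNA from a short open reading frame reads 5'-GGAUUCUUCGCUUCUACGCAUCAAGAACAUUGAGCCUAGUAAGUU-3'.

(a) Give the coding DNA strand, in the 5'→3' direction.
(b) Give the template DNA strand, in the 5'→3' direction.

(a) 5'-GGATTCTTCGCTTCTACGCATCAAGAACATTGAGCCTAGTAAGTT-3'
(b) 5'-AACTTACTAGGCTCAATGTTCTTGATGCGTAGAAGCGAAGAATCC-3'

(a) The coding strand matches the mRNA with U→T.
(b) The template strand is the reverse complement of the coding strand.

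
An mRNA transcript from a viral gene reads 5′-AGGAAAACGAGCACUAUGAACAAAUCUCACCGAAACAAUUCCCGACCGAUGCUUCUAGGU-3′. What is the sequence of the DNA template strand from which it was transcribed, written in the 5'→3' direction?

5'-ACCTAGAAGCATCGGTCGGGAATTGTTTCGGTGAGATTTGTTCATAGTGCTCGTTTTCCT-3'

Replace U with T to get the coding DNA strand: AGGAAAACGAGCACTATGAACAAATCTCACCGAAACAATTCCCGACCGATGCTTCTAGGT. The template strand is its reverse complement (complement TCCTTTTGCTCGTGATACTTGTTTAGAGTGGCTTTGTTAAGGGCTGGCTACGAAGATCCA, then reverse).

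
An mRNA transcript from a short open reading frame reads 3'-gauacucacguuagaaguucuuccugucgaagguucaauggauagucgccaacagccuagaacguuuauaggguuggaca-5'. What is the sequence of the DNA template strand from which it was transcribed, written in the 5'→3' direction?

Written 5'→3' the mRNA is ACAGGUUGGGAUAUUUGCAAGAUCCGACAACCGCUGAUAGGUAACUUGGAAGCUGUCCUUCUUGAAGAUUGCACUCAUAG, so the coding DNA strand is ACAGGTTGGGATATTTGCAAGATCCGACAACCGCTGATAGGTAACTTGGAAGCTGTCCTTCTTGAAGATTGCACTCATAG. The template is its reverse complement.

5'-CTATGAGTGCAATCTTCAAGAAGGACAGCTTCCAAGTTACCTATCAGCGGTTGTCGGATCTTGCAAATATCCCAACCTGT-3'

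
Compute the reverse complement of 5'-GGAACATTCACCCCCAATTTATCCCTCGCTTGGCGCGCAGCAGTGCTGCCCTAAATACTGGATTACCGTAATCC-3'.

5'-GGATTACGGTAATCCAGTATTTAGGGCAGCACTGCTGCGCGCCAAGCGAGGGATAAATTGGGGGTGAATGTTCC-3'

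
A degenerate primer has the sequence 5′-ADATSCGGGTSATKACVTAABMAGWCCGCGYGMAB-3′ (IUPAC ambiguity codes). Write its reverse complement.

5'-VTKCRCGCGGWCTKVTTABGTMATSACCCGSATHT-3'

Standard pairs A↔T, G↔C; ambiguity codes pair Y↔R, M↔K, W↔W, S↔S, B↔V, D↔H. Complement (THTASGCCCASTAMTGBATTVKTCWGGCGCRCKTV), then reverse for 5'→3'.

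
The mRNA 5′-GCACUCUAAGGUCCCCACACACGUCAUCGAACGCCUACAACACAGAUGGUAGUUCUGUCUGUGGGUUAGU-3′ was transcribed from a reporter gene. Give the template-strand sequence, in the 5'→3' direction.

Replace U with T to get the coding DNA strand: GCACTCTAAGGTCCCCACACACGTCATCGAACGCCTACAACACAGATGGTAGTTCTGTCTGTGGGTTAGT. The template strand is its reverse complement (complement CGTGAGATTCCAGGGGTGTGTGCAGTAGCTTGCGGATGTTGTGTCTACCATCAAGACAGACACCCAATCA, then reverse).

5'-ACTAACCCACAGACAGAACTACCATCTGTGTTGTAGGCGTTCGATGACGTGTGTGGGGACCTTAGAGTGC-3'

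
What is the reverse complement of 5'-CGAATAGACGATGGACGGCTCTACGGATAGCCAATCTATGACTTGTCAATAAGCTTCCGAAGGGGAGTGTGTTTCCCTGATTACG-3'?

5'-CGTAATCAGGGAAACACACTCCCCTTCGGAAGCTTATTGACAAGTCATAGATTGGCTATCCGTAGAGCCGTCCATCGTCTATTCG-3'

Reading the sequence 3'→5' and pairing each base (A↔T, G↔C) gives the reverse complement directly.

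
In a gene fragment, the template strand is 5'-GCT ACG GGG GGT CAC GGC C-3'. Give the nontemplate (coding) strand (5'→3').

5′-GGCCGTGACCCCCCGTAGC-3′

The coding strand is complementary and antiparallel to the template: take the complement (A↔T, G↔C) and reverse.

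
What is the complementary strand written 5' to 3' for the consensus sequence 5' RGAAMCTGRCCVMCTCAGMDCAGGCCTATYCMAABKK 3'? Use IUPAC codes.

Standard pairs A↔T, G↔C; ambiguity codes pair R↔Y, M↔K, B↔V, D↔H. Complement (YCTTKGACYGGBKGAGTCKHGTCCGGATARGKTTVMM), then reverse for 5'→3'.

5'-MMVTTKGRATAGGCCTGHKCTGAGKBGGYCAGKTTCY-3'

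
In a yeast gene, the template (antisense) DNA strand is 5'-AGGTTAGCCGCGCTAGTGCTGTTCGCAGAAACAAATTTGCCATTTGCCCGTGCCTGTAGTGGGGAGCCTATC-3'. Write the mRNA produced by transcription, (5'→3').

5'-GAUAGGCUCCCCACUACAGGCACGGGCAAAUGGCAAAUUUGUUUCUGCGAACAGCACUAGCGCGGCUAACCU-3'

RNA polymerase reads the template 3'→5' and synthesizes mRNA 5'→3' by base-pairing (A→U, T→A, G↔C). The complement of the template is TCCAATCGGCGCGATCACGACAAGCGTCTTTGTTTAAACGGTAAACGGGCACGGACATCACCCCTCGGATAG; antiparallel, so 5'→3' the coding strand is GATAGGCTCCCCACTACAGGCACGGGCAAATGGCAAATTTGTTTCTGCGAACAGCACTAGCGCGGCTAACCT. Replace T with U for the mRNA.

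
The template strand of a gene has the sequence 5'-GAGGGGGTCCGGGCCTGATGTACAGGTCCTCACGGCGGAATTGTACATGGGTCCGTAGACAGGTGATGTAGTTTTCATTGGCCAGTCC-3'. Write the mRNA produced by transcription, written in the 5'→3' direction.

The mRNA has the sequence of the coding strand (reverse complement of the template) with T→U. Reverse complement of GAGGGGGTCCGGGCCTGATGTACAGGTCCTCACGGCGGAATTGTACATGGGTCCGTAGACAGGTGATGTAGTTTTCATTGGCCAGTCC is GGACTGGCCAATGAAAACTACATCACCTGTCTACGGACCCATGTACAATTCCGCCGTGAGGACCTGTACATCAGGCCCGGACCCCCTC; then T→U.

5'-GGACUGGCCAAUGAAAACUACAUCACCUGUCUACGGACCCAUGUACAAUUCCGCCGUGAGGACCUGUACAUCAGGCCCGGACCCCCUC-3'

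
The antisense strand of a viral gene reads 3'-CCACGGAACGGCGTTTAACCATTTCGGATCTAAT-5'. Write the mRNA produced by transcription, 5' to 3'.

5'-GGUGCCUUGCCGCAAAUUGGUAAAGCCUAGAUUA-3'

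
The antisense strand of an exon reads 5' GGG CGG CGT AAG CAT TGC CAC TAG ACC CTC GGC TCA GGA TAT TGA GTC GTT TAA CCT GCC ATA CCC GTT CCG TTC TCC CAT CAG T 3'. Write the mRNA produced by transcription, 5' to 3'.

RNA polymerase reads the template 3'→5' and synthesizes mRNA 5'→3' by base-pairing (A→U, T→A, G↔C). The complement of the template is CCCGCCGCATTCGTAACGGTGATCTGGGAGCCGAGTCCTATAACTCAGCAAATTGGACGGTATGGGCAAGGCAAGAGGGTAGTCA; antiparallel, so 5'→3' the coding strand is ACTGATGGGAGAACGGAACGGGTATGGCAGGTTAAACGACTCAATATCCTGAGCCGAGGGTCTAGTGGCAATGCTTACGCCGCCC. Replace T with U for the mRNA.

5'-ACUGAUGGGAGAACGGAACGGGUAUGGCAGGUUAAACGACUCAAUAUCCUGAGCCGAGGGUCUAGUGGCAAUGCUUACGCCGCCC-3'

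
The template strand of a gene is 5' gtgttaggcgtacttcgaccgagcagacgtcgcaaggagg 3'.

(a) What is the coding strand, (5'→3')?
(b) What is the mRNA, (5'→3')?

(a) The coding strand is the reverse complement of the template: complement CACAATCCGCATGAAGCTGGCTCGTCTGCAGCGTTCCTCC, then reverse.
(b) mRNA has the coding-strand sequence with T→U.

(a) 5'-CCTCCTTGCGACGTCTGCTCGGTCGAAGTACGCCTAACAC-3'
(b) 5′-CCUCCUUGCGACGUCUGCUCGGUCGAAGUACGCCUAACAC-3′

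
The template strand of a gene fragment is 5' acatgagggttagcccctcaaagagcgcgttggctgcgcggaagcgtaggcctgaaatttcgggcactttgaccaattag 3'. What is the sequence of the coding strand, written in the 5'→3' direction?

5'-CTAATTGGTCAAAGTGCCCGAAATTTCAGGCCTACGCTTCCGCGCAGCCAACGCGCTCTTTGAGGGGCTAACCCTCATGT-3'

The coding strand is complementary and antiparallel to the template: take the complement (A↔T, G↔C) and reverse.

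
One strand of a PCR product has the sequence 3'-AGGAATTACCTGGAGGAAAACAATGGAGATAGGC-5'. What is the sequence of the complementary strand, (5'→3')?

The strand is given 3'→5', so its complement runs 5'→3' in the same left-to-right order: pair each base A↔T, G↔C.

5'-TCCTTAATGGACCTCCTTTTGTTACCTCTATCCG-3'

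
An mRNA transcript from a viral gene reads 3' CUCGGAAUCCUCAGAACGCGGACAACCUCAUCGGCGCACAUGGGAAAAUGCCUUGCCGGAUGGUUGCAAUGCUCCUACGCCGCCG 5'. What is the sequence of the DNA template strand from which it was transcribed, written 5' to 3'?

Written 5'→3' the mRNA is GCCGCCGCAUCCUCGUAACGUUGGUAGGCCGUUCCGUAAAAGGGUACACGCGGCUACUCCAACAGGCGCAAGACUCCUAAGGCUC, so the coding DNA strand is GCCGCCGCATCCTCGTAACGTTGGTAGGCCGTTCCGTAAAAGGGTACACGCGGCTACTCCAACAGGCGCAAGACTCCTAAGGCTC. The template is its reverse complement.

5'-GAGCCTTAGGAGTCTTGCGCCTGTTGGAGTAGCCGCGTGTACCCTTTTACGGAACGGCCTACCAACGTTACGAGGATGCGGCGGC-3'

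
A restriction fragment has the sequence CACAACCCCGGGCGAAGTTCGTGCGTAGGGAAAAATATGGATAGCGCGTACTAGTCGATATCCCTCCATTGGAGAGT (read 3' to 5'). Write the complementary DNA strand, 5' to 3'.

The strand is given 3'→5', so its complement runs 5'→3' in the same left-to-right order: pair each base A↔T, G↔C.

5'-GTGTTGGGGCCCGCTTCAAGCACGCATCCCTTTTTATACCTATCGCGCATGATCAGCTATAGGGAGGTAACCTCTCA-3'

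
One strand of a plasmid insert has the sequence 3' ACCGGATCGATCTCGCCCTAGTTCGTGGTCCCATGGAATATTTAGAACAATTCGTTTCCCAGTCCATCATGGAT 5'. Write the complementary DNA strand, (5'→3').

5′-TGGCCTAGCTAGAGCGGGATCAAGCACCAGGGTACCTTATAAATCTTGTTAAGCAAAGGGTCAGGTAGTACCTA-3′

The strand is given 3'→5', so its complement runs 5'→3' in the same left-to-right order: pair each base A↔T, G↔C.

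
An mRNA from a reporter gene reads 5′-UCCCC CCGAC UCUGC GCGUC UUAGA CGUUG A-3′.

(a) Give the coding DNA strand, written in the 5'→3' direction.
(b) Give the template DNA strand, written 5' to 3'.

(a) 5'-TCCCCCCGACTCTGCGCGTCTTAGACGTTGA-3'
(b) 5′-TCAACGTCTAAGACGCGCAGAGTCGGGGGGA-3′

(a) The coding strand matches the mRNA with U→T.
(b) The template strand is the reverse complement of the coding strand.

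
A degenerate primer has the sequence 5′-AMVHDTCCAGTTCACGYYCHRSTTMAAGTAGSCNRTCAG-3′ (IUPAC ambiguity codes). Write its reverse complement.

5'-CTGAYNGSCTACTTKAASYDGRRCGTGAACTGGAHDBKT-3'

Standard pairs A↔T, G↔C; ambiguity codes pair R↔Y, M↔K, S↔S, D↔H, V↔B, N↔N. Complement (TKBDHAGGTCAAGTGCRRGDYSAAKTTCATCSGNYAGTC), then reverse for 5'→3'.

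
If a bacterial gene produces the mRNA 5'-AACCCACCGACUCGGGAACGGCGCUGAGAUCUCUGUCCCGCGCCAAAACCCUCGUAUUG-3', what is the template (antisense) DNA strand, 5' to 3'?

Replace U with T to get the coding DNA strand: AACCCACCGACTCGGGAACGGCGCTGAGATCTCTGTCCCGCGCCAAAACCCTCGTATTG. The template strand is its reverse complement (complement TTGGGTGGCTGAGCCCTTGCCGCGACTCTAGAGACAGGGCGCGGTTTTGGGAGCATAAC, then reverse).

5'-CAATACGAGGGTTTTGGCGCGGGACAGAGATCTCAGCGCCGTTCCCGAGTCGGTGGGTT-3'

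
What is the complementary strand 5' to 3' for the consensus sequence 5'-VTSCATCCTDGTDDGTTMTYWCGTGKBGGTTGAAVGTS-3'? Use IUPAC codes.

5'-SACBTTCAACCVMCACGWRAKAACHHACHAGGATGSAB-3'

Standard pairs A↔T, G↔C; ambiguity codes pair Y↔R, M↔K, W↔W, S↔S, B↔V, D↔H. Complement (BASGTAGGAHCAHHCAAKARWGCACMVCCAACTTBCAS), then reverse for 5'→3'.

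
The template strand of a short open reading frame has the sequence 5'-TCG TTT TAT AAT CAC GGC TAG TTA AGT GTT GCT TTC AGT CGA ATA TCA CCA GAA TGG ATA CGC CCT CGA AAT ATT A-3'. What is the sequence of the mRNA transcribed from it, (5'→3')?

5'-UAAUAUUUCGAGGGCGUAUCCAUUCUGGUGAUAUUCGACUGAAAGCAACACUUAACUAGCCGUGAUUAUAAAACGA-3'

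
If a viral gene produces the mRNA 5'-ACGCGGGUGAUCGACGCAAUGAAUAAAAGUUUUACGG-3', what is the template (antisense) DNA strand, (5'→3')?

Replace U with T to get the coding DNA strand: ACGCGGGTGATCGACGCAATGAATAAAAGTTTTACGG. The template strand is its reverse complement (complement TGCGCCCACTAGCTGCGTTACTTATTTTCAAAATGCC, then reverse).

5'-CCGTAAAACTTTTATTCATTGCGTCGATCACCCGCGT-3'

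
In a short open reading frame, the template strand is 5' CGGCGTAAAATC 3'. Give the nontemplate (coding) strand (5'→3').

5'-GATTTTACGCCG-3'

The coding strand is complementary and antiparallel to the template: take the complement (A↔T, G↔C) and reverse.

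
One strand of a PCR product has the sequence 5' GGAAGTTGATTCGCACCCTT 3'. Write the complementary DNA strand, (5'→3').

5'-AAGGGTGCGAATCAACTTCC-3'

The complement of GGAAGTTGATTCGCACCCTT is CCTTCAACTAAGCGTGGGAA (A↔T, G↔C). DNA strands are antiparallel, so the complementary strand runs 3'→5'; reversing gives the 5'→3' form.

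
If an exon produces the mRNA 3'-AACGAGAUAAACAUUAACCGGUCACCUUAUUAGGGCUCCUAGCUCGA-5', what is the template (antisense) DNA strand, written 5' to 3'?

5'-TTGCTCTATTTGTAATTGGCCAGTGGAATAATCCCGAGGATCGAGCT-3'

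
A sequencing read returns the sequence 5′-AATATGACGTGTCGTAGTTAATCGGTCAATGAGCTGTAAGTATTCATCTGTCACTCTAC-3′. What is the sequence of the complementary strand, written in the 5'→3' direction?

5′-GTAGAGTGACAGATGAATACTTACAGCTCATTGACCGATTAACTACGACACGTCATATT-3′

The complement of AATATGACGTGTCGTAGTTAATCGGTCAATGAGCTGTAAGTATTCATCTGTCACTCTAC is TTATACTGCACAGCATCAATTAGCCAGTTACTCGACATTCATAAGTAGACAGTGAGATG (A↔T, G↔C). DNA strands are antiparallel, so the complementary strand runs 3'→5'; reversing gives the 5'→3' form.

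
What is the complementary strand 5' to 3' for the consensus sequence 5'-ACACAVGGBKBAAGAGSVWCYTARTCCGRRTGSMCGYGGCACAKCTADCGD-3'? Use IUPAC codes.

5'-HCGHTAGMTGTGCCRCGKSCAYYCGGAYTARGWBSCTCTTVMVCCBTGTGT-3'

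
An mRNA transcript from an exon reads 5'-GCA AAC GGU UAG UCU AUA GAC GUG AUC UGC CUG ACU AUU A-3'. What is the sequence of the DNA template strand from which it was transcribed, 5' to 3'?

5'-TAATAGTCAGGCAGATCACGTCTATAGACTAACCGTTTGC-3'

Replace U with T to get the coding DNA strand: GCAAACGGTTAGTCTATAGACGTGATCTGCCTGACTATTA. The template strand is its reverse complement (complement CGTTTGCCAATCAGATATCTGCACTAGACGGACTGATAAT, then reverse).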